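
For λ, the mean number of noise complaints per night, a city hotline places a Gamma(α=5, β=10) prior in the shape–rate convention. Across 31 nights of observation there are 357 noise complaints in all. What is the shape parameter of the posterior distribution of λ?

Total count 357 over total exposure 31 nights.
The Gamma prior is conjugate for the Poisson rate, so λ | data ~ Gamma(5+357, 10+31) = Gamma(362, 41).

362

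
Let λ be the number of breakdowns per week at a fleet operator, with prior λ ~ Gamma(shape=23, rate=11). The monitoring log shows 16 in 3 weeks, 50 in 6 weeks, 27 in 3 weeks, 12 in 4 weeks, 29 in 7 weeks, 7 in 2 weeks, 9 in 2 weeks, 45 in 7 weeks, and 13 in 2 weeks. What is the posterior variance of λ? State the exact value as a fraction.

231/2209

Total count: 16 + 50 + 27 + 12 + 29 + 7 + 9 + 45 + 13 = 208.
Total exposure: 3 + 6 + 3 + 4 + 7 + 2 + 2 + 7 + 2 = 36 weeks.
By Gamma–Poisson conjugacy, the posterior is Gamma(α + Σx, β + Σt) = Gamma(23 + 208, 11 + 36) = Gamma(231, 47).
Posterior variance = α'/β'² = 231/2209.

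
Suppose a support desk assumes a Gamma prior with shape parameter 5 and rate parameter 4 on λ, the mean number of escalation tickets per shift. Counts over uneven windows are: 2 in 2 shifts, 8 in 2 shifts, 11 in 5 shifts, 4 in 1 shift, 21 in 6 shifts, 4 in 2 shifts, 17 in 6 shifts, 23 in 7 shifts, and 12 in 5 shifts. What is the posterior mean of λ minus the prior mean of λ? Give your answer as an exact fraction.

57/40

Total count: 2 + 8 + 11 + 4 + 21 + 4 + 17 + 23 + 12 = 102.
Total exposure: 2 + 2 + 5 + 1 + 6 + 2 + 6 + 7 + 5 = 36 shifts.
Gamma(α, β) with Poisson data over total exposure Σt gives posterior Gamma(α+Σx, β+Σt) = Gamma(107, 40).
Posterior mean = 107/40 = 107/40; prior mean = 5/4 = 5/4. Difference = 107/40 − 5/4 = 57/40.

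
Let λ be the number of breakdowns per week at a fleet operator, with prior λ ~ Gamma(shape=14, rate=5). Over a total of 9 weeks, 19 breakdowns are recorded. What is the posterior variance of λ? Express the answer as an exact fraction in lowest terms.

Total count 19 over total exposure 9 weeks.
Gamma(α, β) with Poisson data over total exposure Σt gives posterior Gamma(α+Σx, β+Σt) = Gamma(33, 14).
Posterior variance = α'/β'² = 33/196.

33/196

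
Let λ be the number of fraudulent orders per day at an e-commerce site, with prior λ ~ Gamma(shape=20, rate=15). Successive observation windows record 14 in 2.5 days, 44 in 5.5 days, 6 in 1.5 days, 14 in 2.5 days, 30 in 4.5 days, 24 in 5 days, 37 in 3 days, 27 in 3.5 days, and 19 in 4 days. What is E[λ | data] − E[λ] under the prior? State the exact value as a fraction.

11/3

Total count: 14 + 44 + 6 + 14 + 30 + 24 + 37 + 27 + 19 = 215.
Total exposure: 2.5 + 5.5 + 1.5 + 2.5 + 4.5 + 5 + 3 + 3.5 + 4 = 32 days.
Posterior: α' = 20 + 215 = 235, β' = 15 + 32 = 47.
Posterior mean = 235/47 = 5; prior mean = 20/15 = 4/3. Difference = 5 − 4/3 = 11/3.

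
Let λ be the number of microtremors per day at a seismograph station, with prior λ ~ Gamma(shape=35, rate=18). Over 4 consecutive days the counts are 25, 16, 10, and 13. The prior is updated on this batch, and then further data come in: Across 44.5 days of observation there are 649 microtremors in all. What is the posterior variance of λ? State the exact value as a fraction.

2992/17689

Total count: 25 + 16 + 10 + 13 = 64.
Total exposure: 4 days.
After the first batch: Gamma(35 + 64, 18 + 4) = Gamma(99, 22).
Total count 649 over total exposure 44.5 days.
After the second batch: Gamma(99 + 649, 22 + 44.5) = Gamma(748, 133/2).
Posterior variance = α'/β'² = 748/(17689/4) = 2992/17689.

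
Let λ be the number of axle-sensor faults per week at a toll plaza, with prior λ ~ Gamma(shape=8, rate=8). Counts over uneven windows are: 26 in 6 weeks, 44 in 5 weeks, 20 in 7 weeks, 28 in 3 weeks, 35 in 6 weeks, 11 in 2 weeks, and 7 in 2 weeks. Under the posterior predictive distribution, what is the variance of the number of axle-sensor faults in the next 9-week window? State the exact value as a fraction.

Total count: 26 + 44 + 20 + 28 + 35 + 11 + 7 = 171.
Total exposure: 6 + 5 + 7 + 3 + 6 + 2 + 2 = 31 weeks.
Conjugate update: add total count to the shape and total exposure to the rate, giving Gamma(179, 39).
The posterior predictive for a window of length T is Negative Binomial with variance T·α'·(β'+T)/β'² = 9·179·48/1521 = 8592/169.

8592/169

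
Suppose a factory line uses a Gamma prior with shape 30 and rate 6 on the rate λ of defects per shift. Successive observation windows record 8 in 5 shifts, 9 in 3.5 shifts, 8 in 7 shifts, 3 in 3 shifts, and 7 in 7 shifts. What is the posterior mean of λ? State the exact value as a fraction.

Total count: 8 + 9 + 8 + 3 + 7 = 35.
Total exposure: 5 + 3.5 + 7 + 3 + 7 = 25.5 shifts.
The Gamma prior is conjugate for the Poisson rate, so λ | data ~ Gamma(30+35, 6+25.5) = Gamma(65, 63/2).
Posterior mean = α'/β' = 65/(63/2) = 130/63.

130/63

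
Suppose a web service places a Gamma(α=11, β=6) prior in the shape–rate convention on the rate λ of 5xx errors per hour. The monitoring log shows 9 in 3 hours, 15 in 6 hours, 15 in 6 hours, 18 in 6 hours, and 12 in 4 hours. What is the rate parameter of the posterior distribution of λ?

31

Total count: 9 + 15 + 15 + 18 + 12 = 69.
Total exposure: 3 + 6 + 6 + 6 + 4 = 25 hours.
Gamma(α, β) with Poisson data over total exposure Σt gives posterior Gamma(α+Σx, β+Σt) = Gamma(80, 31).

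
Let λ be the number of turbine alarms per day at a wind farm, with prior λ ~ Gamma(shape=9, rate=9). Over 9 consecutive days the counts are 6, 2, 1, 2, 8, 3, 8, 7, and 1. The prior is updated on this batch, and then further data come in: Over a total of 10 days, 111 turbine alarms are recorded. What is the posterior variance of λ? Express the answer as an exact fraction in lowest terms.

Total count: 6 + 2 + 1 + 2 + 8 + 3 + 8 + 7 + 1 = 38.
Total exposure: 9 days.
After the first batch: Gamma(9 + 38, 9 + 9) = Gamma(47, 18).
Total count 111 over total exposure 10 days.
After the second batch: Gamma(47 + 111, 18 + 10) = Gamma(158, 28).
Posterior variance = α'/β'² = 158/784 = 79/392.

79/392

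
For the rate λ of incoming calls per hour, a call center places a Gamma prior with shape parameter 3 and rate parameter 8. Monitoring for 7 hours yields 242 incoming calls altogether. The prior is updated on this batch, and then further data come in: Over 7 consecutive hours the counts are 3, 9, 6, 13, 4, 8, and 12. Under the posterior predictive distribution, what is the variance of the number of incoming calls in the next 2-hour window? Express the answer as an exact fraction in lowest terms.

3600/121

Total count 242 over total exposure 7 hours.
After the first batch: Gamma(3 + 242, 8 + 7) = Gamma(245, 15).
Total count: 3 + 9 + 6 + 13 + 4 + 8 + 12 = 55.
Total exposure: 7 hours.
After the second batch: Gamma(245 + 55, 15 + 7) = Gamma(300, 22).
The posterior predictive for a window of length T is Negative Binomial with variance T·α'·(β'+T)/β'² = 2·300·24/484 = 3600/121.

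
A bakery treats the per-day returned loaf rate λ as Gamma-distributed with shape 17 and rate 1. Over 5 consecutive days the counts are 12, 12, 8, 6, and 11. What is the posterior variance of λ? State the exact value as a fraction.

Total count: 12 + 12 + 8 + 6 + 11 = 49.
Total exposure: 5 days.
Gamma(α, β) with Poisson data over total exposure Σt gives posterior Gamma(α+Σx, β+Σt) = Gamma(66, 6).
Posterior variance = α'/β'² = 66/36 = 11/6.

11/6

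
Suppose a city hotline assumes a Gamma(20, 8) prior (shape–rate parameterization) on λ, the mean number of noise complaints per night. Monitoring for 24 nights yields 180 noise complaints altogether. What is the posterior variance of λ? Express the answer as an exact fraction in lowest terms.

Total count 180 over total exposure 24 nights.
Posterior: α' = 20 + 180 = 200, β' = 8 + 24 = 32.
Posterior variance = α'/β'² = 200/1024 = 25/128.

25/128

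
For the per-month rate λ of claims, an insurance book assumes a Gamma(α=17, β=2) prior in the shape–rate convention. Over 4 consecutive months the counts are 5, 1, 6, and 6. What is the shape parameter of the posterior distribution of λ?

Total count: 5 + 1 + 6 + 6 = 18.
Total exposure: 4 months.
Gamma(α, β) with Poisson data over total exposure Σt gives posterior Gamma(α+Σx, β+Σt) = Gamma(35, 6).

35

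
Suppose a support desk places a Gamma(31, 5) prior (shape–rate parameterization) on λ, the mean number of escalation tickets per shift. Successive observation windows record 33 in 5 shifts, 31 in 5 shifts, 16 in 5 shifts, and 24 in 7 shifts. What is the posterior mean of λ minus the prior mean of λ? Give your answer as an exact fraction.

-6/5

Total count: 33 + 31 + 16 + 24 = 104.
Total exposure: 5 + 5 + 5 + 7 = 22 shifts.
The Gamma prior is conjugate for the Poisson rate, so λ | data ~ Gamma(31+104, 5+22) = Gamma(135, 27).
Posterior mean = 135/27 = 5; prior mean = 31/5 = 31/5. Difference = 5 − 31/5 = -6/5.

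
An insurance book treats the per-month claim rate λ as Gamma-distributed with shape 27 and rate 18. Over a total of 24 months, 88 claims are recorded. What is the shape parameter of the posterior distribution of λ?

115

Total count 88 over total exposure 24 months.
Gamma(α, β) with Poisson data over total exposure Σt gives posterior Gamma(α+Σx, β+Σt) = Gamma(115, 42).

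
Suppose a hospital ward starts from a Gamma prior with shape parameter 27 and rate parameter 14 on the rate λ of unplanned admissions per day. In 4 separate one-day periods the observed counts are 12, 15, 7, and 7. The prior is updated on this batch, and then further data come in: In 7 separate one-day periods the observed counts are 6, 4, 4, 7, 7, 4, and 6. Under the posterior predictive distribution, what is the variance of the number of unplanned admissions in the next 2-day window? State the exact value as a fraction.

5724/625

Total count: 12 + 15 + 7 + 7 = 41.
Total exposure: 4 days.
After the first batch: Gamma(27 + 41, 14 + 4) = Gamma(68, 18).
Total count: 6 + 4 + 4 + 7 + 7 + 4 + 6 = 38.
Total exposure: 7 days.
After the second batch: Gamma(68 + 38, 18 + 7) = Gamma(106, 25).
The posterior predictive for a window of length T is Negative Binomial with variance T·α'·(β'+T)/β'² = 2·106·27/625 = 5724/625.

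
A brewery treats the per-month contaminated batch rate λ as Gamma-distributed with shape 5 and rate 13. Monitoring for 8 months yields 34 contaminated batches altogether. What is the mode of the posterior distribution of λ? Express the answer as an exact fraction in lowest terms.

Total count 34 over total exposure 8 months.
Posterior: α' = 5 + 34 = 39, β' = 13 + 8 = 21.
Posterior mode = (α'−1)/β' = 38/21.

38/21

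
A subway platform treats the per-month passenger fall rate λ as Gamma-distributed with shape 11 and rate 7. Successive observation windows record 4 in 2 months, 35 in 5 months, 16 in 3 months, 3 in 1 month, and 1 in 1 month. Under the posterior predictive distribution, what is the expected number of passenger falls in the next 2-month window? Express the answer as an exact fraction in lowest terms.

Total count: 4 + 35 + 16 + 3 + 1 = 59.
Total exposure: 2 + 5 + 3 + 1 + 1 = 12 months.
Posterior: α' = 11 + 59 = 70, β' = 7 + 12 = 19.
Predictive mean over a 2-month window = T·E[λ|data] = 2·70/19 = 140/19.

140/19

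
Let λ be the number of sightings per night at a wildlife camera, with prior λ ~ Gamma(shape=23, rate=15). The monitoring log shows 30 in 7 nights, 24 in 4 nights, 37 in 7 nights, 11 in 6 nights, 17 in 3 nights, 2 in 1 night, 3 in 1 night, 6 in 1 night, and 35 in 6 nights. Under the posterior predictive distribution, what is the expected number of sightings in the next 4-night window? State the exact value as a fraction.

752/51

Total count: 30 + 24 + 37 + 11 + 17 + 2 + 3 + 6 + 35 = 165.
Total exposure: 7 + 4 + 7 + 6 + 3 + 1 + 1 + 1 + 6 = 36 nights.
The Gamma prior is conjugate for the Poisson rate, so λ | data ~ Gamma(23+165, 15+36) = Gamma(188, 51).
Predictive mean over a 4-night window = T·E[λ|data] = 4·188/51 = 752/51.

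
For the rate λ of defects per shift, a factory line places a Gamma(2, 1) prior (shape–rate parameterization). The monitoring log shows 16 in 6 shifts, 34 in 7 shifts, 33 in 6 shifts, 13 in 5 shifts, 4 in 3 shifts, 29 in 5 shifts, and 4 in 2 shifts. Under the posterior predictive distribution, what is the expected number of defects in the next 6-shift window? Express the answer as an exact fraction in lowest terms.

162/7

Total count: 16 + 34 + 33 + 13 + 4 + 29 + 4 = 133.
Total exposure: 6 + 7 + 6 + 5 + 3 + 5 + 2 = 34 shifts.
Gamma(α, β) with Poisson data over total exposure Σt gives posterior Gamma(α+Σx, β+Σt) = Gamma(135, 35).
Predictive mean over a 6-shift window = T·E[λ|data] = 6·135/35 = 162/7.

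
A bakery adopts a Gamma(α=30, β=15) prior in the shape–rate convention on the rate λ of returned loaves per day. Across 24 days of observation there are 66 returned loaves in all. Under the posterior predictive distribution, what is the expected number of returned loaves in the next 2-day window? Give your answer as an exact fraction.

64/13

Total count 66 over total exposure 24 days.
The Gamma prior is conjugate for the Poisson rate, so λ | data ~ Gamma(30+66, 15+24) = Gamma(96, 39).
Predictive mean over a 2-day window = T·E[λ|data] = 2·96/39 = 64/13.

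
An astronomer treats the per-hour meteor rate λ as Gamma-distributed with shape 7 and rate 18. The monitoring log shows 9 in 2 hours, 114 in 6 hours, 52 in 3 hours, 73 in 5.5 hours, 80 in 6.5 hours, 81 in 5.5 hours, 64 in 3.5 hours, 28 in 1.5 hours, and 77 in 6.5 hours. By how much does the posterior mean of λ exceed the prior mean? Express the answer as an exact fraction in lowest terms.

2531/261

Total count: 9 + 114 + 52 + 73 + 80 + 81 + 64 + 28 + 77 = 578.
Total exposure: 2 + 6 + 3 + 5.5 + 6.5 + 5.5 + 3.5 + 1.5 + 6.5 = 40 hours.
Conjugate update: add total count to the shape and total exposure to the rate, giving Gamma(585, 58).
Posterior mean = 585/58 = 585/58; prior mean = 7/18 = 7/18. Difference = 585/58 − 7/18 = 2531/261.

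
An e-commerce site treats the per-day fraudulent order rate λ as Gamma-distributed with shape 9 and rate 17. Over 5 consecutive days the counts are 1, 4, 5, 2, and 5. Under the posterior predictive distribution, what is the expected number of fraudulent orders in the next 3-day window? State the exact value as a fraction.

Total count: 1 + 4 + 5 + 2 + 5 = 17.
Total exposure: 5 days.
Gamma(α, β) with Poisson data over total exposure Σt gives posterior Gamma(α+Σx, β+Σt) = Gamma(26, 22).
Predictive mean over a 3-day window = T·E[λ|data] = 3·26/22 = 39/11.

39/11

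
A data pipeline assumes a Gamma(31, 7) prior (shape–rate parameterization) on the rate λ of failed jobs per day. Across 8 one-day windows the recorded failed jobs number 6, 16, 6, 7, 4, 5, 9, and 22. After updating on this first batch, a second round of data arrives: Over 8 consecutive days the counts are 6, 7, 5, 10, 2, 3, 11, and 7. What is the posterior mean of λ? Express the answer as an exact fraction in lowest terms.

Total count: 6 + 16 + 6 + 7 + 4 + 5 + 9 + 22 = 75.
Total exposure: 8 days.
After the first batch: Gamma(31 + 75, 7 + 8) = Gamma(106, 15).
Total count: 6 + 7 + 5 + 10 + 2 + 3 + 11 + 7 = 51.
Total exposure: 8 days.
After the second batch: Gamma(106 + 51, 15 + 8) = Gamma(157, 23).
Posterior mean = α'/β' = 157/23.

157/23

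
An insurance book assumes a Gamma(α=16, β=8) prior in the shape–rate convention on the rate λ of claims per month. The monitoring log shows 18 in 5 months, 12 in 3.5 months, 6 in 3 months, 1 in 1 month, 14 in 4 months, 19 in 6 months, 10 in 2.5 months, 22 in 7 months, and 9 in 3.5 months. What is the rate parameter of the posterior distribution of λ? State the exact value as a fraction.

Total count: 18 + 12 + 6 + 1 + 14 + 19 + 10 + 22 + 9 = 111.
Total exposure: 5 + 3.5 + 3 + 1 + 4 + 6 + 2.5 + 7 + 3.5 = 35.5 months.
The Gamma prior is conjugate for the Poisson rate, so λ | data ~ Gamma(16+111, 8+35.5) = Gamma(127, 87/2).

87/2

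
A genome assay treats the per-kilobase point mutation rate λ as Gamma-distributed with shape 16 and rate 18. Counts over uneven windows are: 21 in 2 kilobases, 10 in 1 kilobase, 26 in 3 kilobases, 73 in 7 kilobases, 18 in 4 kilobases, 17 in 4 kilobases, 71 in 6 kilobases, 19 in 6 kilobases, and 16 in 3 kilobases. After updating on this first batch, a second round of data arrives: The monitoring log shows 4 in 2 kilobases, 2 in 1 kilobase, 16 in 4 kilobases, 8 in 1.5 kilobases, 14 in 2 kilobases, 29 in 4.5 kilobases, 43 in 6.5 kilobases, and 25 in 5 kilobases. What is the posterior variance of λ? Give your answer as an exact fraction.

1712/25921

Total count: 21 + 10 + 26 + 73 + 18 + 17 + 71 + 19 + 16 = 271.
Total exposure: 2 + 1 + 3 + 7 + 4 + 4 + 6 + 6 + 3 = 36 kilobases.
After the first batch: Gamma(16 + 271, 18 + 36) = Gamma(287, 54).
Total count: 4 + 2 + 16 + 8 + 14 + 29 + 43 + 25 = 141.
Total exposure: 2 + 1 + 4 + 1.5 + 2 + 4.5 + 6.5 + 5 = 26.5 kilobases.
After the second batch: Gamma(287 + 141, 54 + 26.5) = Gamma(428, 161/2).
Posterior variance = α'/β'² = 428/(25921/4) = 1712/25921.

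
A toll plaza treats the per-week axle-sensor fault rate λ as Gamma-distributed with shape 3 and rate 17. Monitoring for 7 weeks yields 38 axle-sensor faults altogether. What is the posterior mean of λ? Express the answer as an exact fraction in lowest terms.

41/24

Total count 38 over total exposure 7 weeks.
Gamma(α, β) with Poisson data over total exposure Σt gives posterior Gamma(α+Σx, β+Σt) = Gamma(41, 24).
Posterior mean = α'/β' = 41/24.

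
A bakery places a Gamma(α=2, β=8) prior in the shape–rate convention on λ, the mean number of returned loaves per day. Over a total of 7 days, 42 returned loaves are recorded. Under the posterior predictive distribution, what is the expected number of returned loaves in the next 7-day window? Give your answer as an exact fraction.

308/15

Total count 42 over total exposure 7 days.
The Gamma prior is conjugate for the Poisson rate, so λ | data ~ Gamma(2+42, 8+7) = Gamma(44, 15).
Predictive mean over a 7-day window = T·E[λ|data] = 7·44/15 = 308/15.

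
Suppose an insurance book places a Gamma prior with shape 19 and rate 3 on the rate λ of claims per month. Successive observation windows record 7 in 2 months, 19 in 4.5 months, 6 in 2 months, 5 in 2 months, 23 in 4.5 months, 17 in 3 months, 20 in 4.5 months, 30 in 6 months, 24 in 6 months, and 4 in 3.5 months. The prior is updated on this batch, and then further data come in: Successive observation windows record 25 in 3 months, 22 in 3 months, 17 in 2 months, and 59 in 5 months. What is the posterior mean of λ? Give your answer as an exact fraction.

11/2

Total count: 7 + 19 + 6 + 5 + 23 + 17 + 20 + 30 + 24 + 4 = 155.
Total exposure: 2 + 4.5 + 2 + 2 + 4.5 + 3 + 4.5 + 6 + 6 + 3.5 = 38 months.
After the first batch: Gamma(19 + 155, 3 + 38) = Gamma(174, 41).
Total count: 25 + 22 + 17 + 59 = 123.
Total exposure: 3 + 3 + 2 + 5 = 13 months.
After the second batch: Gamma(174 + 123, 41 + 13) = Gamma(297, 54).
Posterior mean = α'/β' = 297/54 = 11/2.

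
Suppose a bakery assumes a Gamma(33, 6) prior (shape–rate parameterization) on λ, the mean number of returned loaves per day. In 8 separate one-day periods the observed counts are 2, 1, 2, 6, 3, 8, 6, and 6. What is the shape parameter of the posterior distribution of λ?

Total count: 2 + 1 + 2 + 6 + 3 + 8 + 6 + 6 = 34.
Total exposure: 8 days.
The Gamma prior is conjugate for the Poisson rate, so λ | data ~ Gamma(33+34, 6+8) = Gamma(67, 14).

67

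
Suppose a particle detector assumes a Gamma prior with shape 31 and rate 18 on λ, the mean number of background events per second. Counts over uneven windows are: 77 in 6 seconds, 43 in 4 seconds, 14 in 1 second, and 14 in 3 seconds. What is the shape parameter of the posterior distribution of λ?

Total count: 77 + 43 + 14 + 14 = 148.
Total exposure: 6 + 4 + 1 + 3 = 14 seconds.
Gamma(α, β) with Poisson data over total exposure Σt gives posterior Gamma(α+Σx, β+Σt) = Gamma(179, 32).

179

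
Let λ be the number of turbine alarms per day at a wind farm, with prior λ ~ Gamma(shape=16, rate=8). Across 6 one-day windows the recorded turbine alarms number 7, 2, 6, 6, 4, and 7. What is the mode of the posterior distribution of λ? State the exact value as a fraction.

Total count: 7 + 2 + 6 + 6 + 4 + 7 = 32.
Total exposure: 6 days.
Gamma(α, β) with Poisson data over total exposure Σt gives posterior Gamma(α+Σx, β+Σt) = Gamma(48, 14).
Posterior mode = (α'−1)/β' = 47/14.

47/14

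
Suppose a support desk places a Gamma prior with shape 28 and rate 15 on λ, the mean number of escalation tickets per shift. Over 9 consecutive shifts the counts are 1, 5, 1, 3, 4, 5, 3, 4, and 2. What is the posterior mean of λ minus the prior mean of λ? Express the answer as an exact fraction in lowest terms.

Total count: 1 + 5 + 1 + 3 + 4 + 5 + 3 + 4 + 2 = 28.
Total exposure: 9 shifts.
Conjugate update: add total count to the shape and total exposure to the rate, giving Gamma(56, 24).
Posterior mean = 56/24 = 7/3; prior mean = 28/15 = 28/15. Difference = 7/3 − 28/15 = 7/15.

7/15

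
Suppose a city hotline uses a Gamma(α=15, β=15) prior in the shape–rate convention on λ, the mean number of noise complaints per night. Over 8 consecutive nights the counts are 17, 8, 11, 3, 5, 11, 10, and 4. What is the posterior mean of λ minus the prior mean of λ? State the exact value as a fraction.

Total count: 17 + 8 + 11 + 3 + 5 + 11 + 10 + 4 = 69.
Total exposure: 8 nights.
Gamma(α, β) with Poisson data over total exposure Σt gives posterior Gamma(α+Σx, β+Σt) = Gamma(84, 23).
Posterior mean = 84/23 = 84/23; prior mean = 15/15 = 1. Difference = 84/23 − 1 = 61/23.

61/23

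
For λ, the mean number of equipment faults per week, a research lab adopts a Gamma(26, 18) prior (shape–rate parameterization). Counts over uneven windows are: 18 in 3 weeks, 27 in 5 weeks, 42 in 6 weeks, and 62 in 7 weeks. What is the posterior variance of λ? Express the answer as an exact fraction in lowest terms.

Total count: 18 + 27 + 42 + 62 = 149.
Total exposure: 3 + 5 + 6 + 7 = 21 weeks.
Posterior: α' = 26 + 149 = 175, β' = 18 + 21 = 39.
Posterior variance = α'/β'² = 175/1521.

175/1521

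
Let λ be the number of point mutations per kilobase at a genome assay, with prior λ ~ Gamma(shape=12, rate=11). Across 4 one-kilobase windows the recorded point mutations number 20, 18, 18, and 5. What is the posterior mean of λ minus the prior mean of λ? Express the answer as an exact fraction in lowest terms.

Total count: 20 + 18 + 18 + 5 = 61.
Total exposure: 4 kilobases.
By Gamma–Poisson conjugacy, the posterior is Gamma(α + Σx, β + Σt) = Gamma(12 + 61, 11 + 4) = Gamma(73, 15).
Posterior mean = 73/15 = 73/15; prior mean = 12/11 = 12/11. Difference = 73/15 − 12/11 = 623/165.

623/165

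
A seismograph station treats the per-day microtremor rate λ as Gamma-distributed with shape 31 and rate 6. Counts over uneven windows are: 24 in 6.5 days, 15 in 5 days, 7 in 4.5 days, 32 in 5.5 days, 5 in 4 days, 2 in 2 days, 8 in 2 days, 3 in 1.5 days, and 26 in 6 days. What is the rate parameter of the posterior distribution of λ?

Total count: 24 + 15 + 7 + 32 + 5 + 2 + 8 + 3 + 26 = 122.
Total exposure: 6.5 + 5 + 4.5 + 5.5 + 4 + 2 + 2 + 1.5 + 6 = 37 days.
The Gamma prior is conjugate for the Poisson rate, so λ | data ~ Gamma(31+122, 6+37) = Gamma(153, 43).

43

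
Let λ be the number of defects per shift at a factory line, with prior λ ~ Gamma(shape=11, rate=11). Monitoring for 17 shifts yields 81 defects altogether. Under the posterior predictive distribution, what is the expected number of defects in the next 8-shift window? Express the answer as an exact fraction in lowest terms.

Total count 81 over total exposure 17 shifts.
Conjugate update: add total count to the shape and total exposure to the rate, giving Gamma(92, 28).
Predictive mean over an 8-shift window = T·E[λ|data] = 8·92/28 = 184/7.

184/7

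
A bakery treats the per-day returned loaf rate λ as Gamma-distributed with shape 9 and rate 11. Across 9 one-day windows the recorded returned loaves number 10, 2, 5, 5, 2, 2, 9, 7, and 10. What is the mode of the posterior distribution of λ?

3

Total count: 10 + 2 + 5 + 5 + 2 + 2 + 9 + 7 + 10 = 52.
Total exposure: 9 days.
The Gamma prior is conjugate for the Poisson rate, so λ | data ~ Gamma(9+52, 11+9) = Gamma(61, 20).
Posterior mode = (α'−1)/β' = 60/20 = 3.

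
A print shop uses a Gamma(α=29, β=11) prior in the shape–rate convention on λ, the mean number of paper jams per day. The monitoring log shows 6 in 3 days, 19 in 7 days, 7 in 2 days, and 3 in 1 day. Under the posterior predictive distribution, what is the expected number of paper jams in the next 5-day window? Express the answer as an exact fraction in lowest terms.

Total count: 6 + 19 + 7 + 3 = 35.
Total exposure: 3 + 7 + 2 + 1 = 13 days.
By Gamma–Poisson conjugacy, the posterior is Gamma(α + Σx, β + Σt) = Gamma(29 + 35, 11 + 13) = Gamma(64, 24).
Predictive mean over a 5-day window = T·E[λ|data] = 5·64/24 = 40/3.

40/3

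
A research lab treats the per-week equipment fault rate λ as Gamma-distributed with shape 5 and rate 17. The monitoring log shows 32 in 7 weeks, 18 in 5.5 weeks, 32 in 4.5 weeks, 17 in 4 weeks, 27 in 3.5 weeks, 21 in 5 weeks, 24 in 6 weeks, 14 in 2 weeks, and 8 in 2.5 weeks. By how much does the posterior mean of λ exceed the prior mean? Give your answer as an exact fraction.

1027/323

Total count: 32 + 18 + 32 + 17 + 27 + 21 + 24 + 14 + 8 = 193.
Total exposure: 7 + 5.5 + 4.5 + 4 + 3.5 + 5 + 6 + 2 + 2.5 = 40 weeks.
Conjugate update: add total count to the shape and total exposure to the rate, giving Gamma(198, 57).
Posterior mean = 198/57 = 66/19; prior mean = 5/17 = 5/17. Difference = 66/19 − 5/17 = 1027/323.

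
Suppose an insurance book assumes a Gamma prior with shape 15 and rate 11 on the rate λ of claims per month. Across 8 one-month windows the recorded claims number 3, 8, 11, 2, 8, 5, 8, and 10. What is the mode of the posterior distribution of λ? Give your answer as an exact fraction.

Total count: 3 + 8 + 11 + 2 + 8 + 5 + 8 + 10 = 55.
Total exposure: 8 months.
The Gamma prior is conjugate for the Poisson rate, so λ | data ~ Gamma(15+55, 11+8) = Gamma(70, 19).
Posterior mode = (α'−1)/β' = 69/19.

69/19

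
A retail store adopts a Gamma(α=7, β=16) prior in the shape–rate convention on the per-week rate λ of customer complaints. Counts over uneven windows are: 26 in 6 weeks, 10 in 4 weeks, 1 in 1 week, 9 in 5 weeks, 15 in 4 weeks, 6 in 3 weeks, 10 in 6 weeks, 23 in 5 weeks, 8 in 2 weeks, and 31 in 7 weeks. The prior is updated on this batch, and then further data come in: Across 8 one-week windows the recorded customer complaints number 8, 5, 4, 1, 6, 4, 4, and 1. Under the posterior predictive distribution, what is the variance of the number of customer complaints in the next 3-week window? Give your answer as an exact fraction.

37590/4489

Total count: 26 + 10 + 1 + 9 + 15 + 6 + 10 + 23 + 8 + 31 = 139.
Total exposure: 6 + 4 + 1 + 5 + 4 + 3 + 6 + 5 + 2 + 7 = 43 weeks.
After the first batch: Gamma(7 + 139, 16 + 43) = Gamma(146, 59).
Total count: 8 + 5 + 4 + 1 + 6 + 4 + 4 + 1 = 33.
Total exposure: 8 weeks.
After the second batch: Gamma(146 + 33, 59 + 8) = Gamma(179, 67).
The posterior predictive for a window of length T is Negative Binomial with variance T·α'·(β'+T)/β'² = 3·179·70/4489 = 37590/4489.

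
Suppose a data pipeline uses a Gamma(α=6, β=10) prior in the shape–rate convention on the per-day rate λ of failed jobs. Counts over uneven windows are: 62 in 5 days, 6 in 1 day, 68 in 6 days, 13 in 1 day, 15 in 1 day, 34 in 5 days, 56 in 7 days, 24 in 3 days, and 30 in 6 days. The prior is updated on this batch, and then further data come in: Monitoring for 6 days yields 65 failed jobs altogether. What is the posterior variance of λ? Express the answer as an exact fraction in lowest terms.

Total count: 62 + 6 + 68 + 13 + 15 + 34 + 56 + 24 + 30 = 308.
Total exposure: 5 + 1 + 6 + 1 + 1 + 5 + 7 + 3 + 6 = 35 days.
After the first batch: Gamma(6 + 308, 10 + 35) = Gamma(314, 45).
Total count 65 over total exposure 6 days.
After the second batch: Gamma(314 + 65, 45 + 6) = Gamma(379, 51).
Posterior variance = α'/β'² = 379/2601.

379/2601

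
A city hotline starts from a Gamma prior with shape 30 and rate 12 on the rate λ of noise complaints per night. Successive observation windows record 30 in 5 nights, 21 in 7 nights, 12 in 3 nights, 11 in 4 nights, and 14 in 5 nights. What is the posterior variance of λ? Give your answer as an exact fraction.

59/648

Total count: 30 + 21 + 12 + 11 + 14 = 88.
Total exposure: 5 + 7 + 3 + 4 + 5 = 24 nights.
Conjugate update: add total count to the shape and total exposure to the rate, giving Gamma(118, 36).
Posterior variance = α'/β'² = 118/1296 = 59/648.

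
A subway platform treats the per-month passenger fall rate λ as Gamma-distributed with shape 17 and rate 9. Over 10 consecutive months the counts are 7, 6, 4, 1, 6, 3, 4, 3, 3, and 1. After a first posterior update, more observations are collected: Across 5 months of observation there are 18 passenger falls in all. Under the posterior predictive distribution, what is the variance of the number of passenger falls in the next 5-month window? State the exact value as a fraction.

10585/576

Total count: 7 + 6 + 4 + 1 + 6 + 3 + 4 + 3 + 3 + 1 = 38.
Total exposure: 10 months.
After the first batch: Gamma(17 + 38, 9 + 10) = Gamma(55, 19).
Total count 18 over total exposure 5 months.
After the second batch: Gamma(55 + 18, 19 + 5) = Gamma(73, 24).
The posterior predictive for a window of length T is Negative Binomial with variance T·α'·(β'+T)/β'² = 5·73·29/576 = 10585/576.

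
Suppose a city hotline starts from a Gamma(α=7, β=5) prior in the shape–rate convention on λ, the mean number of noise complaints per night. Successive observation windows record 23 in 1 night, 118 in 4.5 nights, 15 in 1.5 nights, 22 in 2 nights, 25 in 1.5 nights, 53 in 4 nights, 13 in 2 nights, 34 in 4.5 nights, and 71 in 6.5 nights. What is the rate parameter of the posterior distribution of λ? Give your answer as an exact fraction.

65/2

Total count: 23 + 118 + 15 + 22 + 25 + 53 + 13 + 34 + 71 = 374.
Total exposure: 1 + 4.5 + 1.5 + 2 + 1.5 + 4 + 2 + 4.5 + 6.5 = 27.5 nights.
Gamma(α, β) with Poisson data over total exposure Σt gives posterior Gamma(α+Σx, β+Σt) = Gamma(381, 65/2).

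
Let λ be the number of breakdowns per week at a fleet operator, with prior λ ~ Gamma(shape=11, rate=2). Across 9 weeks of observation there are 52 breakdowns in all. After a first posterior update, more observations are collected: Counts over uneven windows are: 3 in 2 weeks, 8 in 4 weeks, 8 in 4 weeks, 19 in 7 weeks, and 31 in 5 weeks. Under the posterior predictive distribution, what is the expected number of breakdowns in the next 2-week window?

Total count 52 over total exposure 9 weeks.
After the first batch: Gamma(11 + 52, 2 + 9) = Gamma(63, 11).
Total count: 3 + 8 + 8 + 19 + 31 = 69.
Total exposure: 2 + 4 + 4 + 7 + 5 = 22 weeks.
After the second batch: Gamma(63 + 69, 11 + 22) = Gamma(132, 33).
Predictive mean over a 2-week window = T·E[λ|data] = 2·132/33 = 8.

8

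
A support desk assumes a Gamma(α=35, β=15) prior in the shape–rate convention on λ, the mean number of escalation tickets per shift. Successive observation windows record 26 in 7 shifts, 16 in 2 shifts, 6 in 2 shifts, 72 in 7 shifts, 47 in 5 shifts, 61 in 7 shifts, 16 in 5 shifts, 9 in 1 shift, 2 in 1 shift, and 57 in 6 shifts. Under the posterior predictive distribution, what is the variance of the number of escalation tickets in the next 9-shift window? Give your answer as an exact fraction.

Total count: 26 + 16 + 6 + 72 + 47 + 61 + 16 + 9 + 2 + 57 = 312.
Total exposure: 7 + 2 + 2 + 7 + 5 + 7 + 5 + 1 + 1 + 6 = 43 shifts.
By Gamma–Poisson conjugacy, the posterior is Gamma(α + Σx, β + Σt) = Gamma(35 + 312, 15 + 43) = Gamma(347, 58).
The posterior predictive for a window of length T is Negative Binomial with variance T·α'·(β'+T)/β'² = 9·347·67/3364 = 209241/3364.

209241/3364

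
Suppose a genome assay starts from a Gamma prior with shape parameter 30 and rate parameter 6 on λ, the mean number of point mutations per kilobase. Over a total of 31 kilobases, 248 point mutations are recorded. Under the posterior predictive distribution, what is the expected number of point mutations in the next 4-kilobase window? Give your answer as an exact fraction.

1112/37

Total count 248 over total exposure 31 kilobases.
By Gamma–Poisson conjugacy, the posterior is Gamma(α + Σx, β + Σt) = Gamma(30 + 248, 6 + 31) = Gamma(278, 37).
Predictive mean over a 4-kilobase window = T·E[λ|data] = 4·278/37 = 1112/37.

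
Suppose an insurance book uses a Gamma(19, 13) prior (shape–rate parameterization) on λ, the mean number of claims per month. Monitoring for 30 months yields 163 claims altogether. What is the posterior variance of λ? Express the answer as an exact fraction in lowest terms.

182/1849

Total count 163 over total exposure 30 months.
By Gamma–Poisson conjugacy, the posterior is Gamma(α + Σx, β + Σt) = Gamma(19 + 163, 13 + 30) = Gamma(182, 43).
Posterior variance = α'/β'² = 182/1849.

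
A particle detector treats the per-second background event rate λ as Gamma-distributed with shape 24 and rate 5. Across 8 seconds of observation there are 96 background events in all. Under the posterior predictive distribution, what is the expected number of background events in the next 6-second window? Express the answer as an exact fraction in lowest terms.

Total count 96 over total exposure 8 seconds.
Conjugate update: add total count to the shape and total exposure to the rate, giving Gamma(120, 13).
Predictive mean over a 6-second window = T·E[λ|data] = 6·120/13 = 720/13.

720/13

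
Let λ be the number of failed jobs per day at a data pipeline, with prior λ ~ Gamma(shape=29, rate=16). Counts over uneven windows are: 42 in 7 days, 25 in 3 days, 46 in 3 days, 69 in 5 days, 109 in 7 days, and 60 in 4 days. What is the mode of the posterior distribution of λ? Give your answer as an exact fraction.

379/45

Total count: 42 + 25 + 46 + 69 + 109 + 60 = 351.
Total exposure: 7 + 3 + 3 + 5 + 7 + 4 = 29 days.
The Gamma prior is conjugate for the Poisson rate, so λ | data ~ Gamma(29+351, 16+29) = Gamma(380, 45).
Posterior mode = (α'−1)/β' = 379/45.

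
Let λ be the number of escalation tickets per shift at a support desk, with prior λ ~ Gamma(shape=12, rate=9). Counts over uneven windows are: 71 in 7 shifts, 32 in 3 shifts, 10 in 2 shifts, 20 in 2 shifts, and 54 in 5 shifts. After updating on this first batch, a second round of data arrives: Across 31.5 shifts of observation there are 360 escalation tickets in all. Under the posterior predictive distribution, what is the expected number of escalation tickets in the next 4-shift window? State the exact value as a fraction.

4472/119

Total count: 71 + 32 + 10 + 20 + 54 = 187.
Total exposure: 7 + 3 + 2 + 2 + 5 = 19 shifts.
After the first batch: Gamma(12 + 187, 9 + 19) = Gamma(199, 28).
Total count 360 over total exposure 31.5 shifts.
After the second batch: Gamma(199 + 360, 28 + 31.5) = Gamma(559, 119/2).
Predictive mean over a 4-shift window = T·E[λ|data] = 4·559/(119/2) = 4472/119.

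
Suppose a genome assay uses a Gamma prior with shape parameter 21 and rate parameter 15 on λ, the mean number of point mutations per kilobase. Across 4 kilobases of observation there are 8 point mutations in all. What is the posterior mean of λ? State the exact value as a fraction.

Total count 8 over total exposure 4 kilobases.
Conjugate update: add total count to the shape and total exposure to the rate, giving Gamma(29, 19).
Posterior mean = α'/β' = 29/19.

29/19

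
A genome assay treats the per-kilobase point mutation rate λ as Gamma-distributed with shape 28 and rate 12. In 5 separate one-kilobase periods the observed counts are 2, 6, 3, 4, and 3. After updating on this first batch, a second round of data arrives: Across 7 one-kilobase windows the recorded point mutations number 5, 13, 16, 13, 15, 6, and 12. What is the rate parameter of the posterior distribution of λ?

24

Total count: 2 + 6 + 3 + 4 + 3 = 18.
Total exposure: 5 kilobases.
After the first batch: Gamma(28 + 18, 12 + 5) = Gamma(46, 17).
Total count: 5 + 13 + 16 + 13 + 15 + 6 + 12 = 80.
Total exposure: 7 kilobases.
After the second batch: Gamma(46 + 80, 17 + 7) = Gamma(126, 24).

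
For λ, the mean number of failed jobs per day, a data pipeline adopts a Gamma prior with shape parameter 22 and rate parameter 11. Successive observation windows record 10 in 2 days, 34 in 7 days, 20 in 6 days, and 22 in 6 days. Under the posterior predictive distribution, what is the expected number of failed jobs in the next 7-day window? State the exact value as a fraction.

Total count: 10 + 34 + 20 + 22 = 86.
Total exposure: 2 + 7 + 6 + 6 = 21 days.
Gamma(α, β) with Poisson data over total exposure Σt gives posterior Gamma(α+Σx, β+Σt) = Gamma(108, 32).
Predictive mean over a 7-day window = T·E[λ|data] = 7·108/32 = 189/8.

189/8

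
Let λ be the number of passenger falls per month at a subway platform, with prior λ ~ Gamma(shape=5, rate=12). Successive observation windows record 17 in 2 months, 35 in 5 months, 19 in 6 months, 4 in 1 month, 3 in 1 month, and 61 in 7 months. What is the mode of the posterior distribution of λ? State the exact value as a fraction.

143/34

Total count: 17 + 35 + 19 + 4 + 3 + 61 = 139.
Total exposure: 2 + 5 + 6 + 1 + 1 + 7 = 22 months.
Posterior: α' = 5 + 139 = 144, β' = 12 + 22 = 34.
Posterior mode = (α'−1)/β' = 143/34.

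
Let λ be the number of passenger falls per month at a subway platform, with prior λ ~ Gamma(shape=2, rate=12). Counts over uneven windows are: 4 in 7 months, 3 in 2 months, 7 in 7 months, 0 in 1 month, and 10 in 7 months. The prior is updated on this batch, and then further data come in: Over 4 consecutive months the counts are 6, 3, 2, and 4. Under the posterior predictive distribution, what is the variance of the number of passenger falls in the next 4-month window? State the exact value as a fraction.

Total count: 4 + 3 + 7 + 0 + 10 = 24.
Total exposure: 7 + 2 + 7 + 1 + 7 = 24 months.
After the first batch: Gamma(2 + 24, 12 + 24) = Gamma(26, 36).
Total count: 6 + 3 + 2 + 4 = 15.
Total exposure: 4 months.
After the second batch: Gamma(26 + 15, 36 + 4) = Gamma(41, 40).
The posterior predictive for a window of length T is Negative Binomial with variance T·α'·(β'+T)/β'² = 4·41·44/1600 = 451/100.

451/100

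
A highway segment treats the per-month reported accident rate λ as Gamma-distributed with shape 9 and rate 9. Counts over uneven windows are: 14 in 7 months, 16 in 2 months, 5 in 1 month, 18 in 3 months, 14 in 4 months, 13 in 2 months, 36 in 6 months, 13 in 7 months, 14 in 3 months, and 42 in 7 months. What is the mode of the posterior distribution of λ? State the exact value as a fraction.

193/51

Total count: 14 + 16 + 5 + 18 + 14 + 13 + 36 + 13 + 14 + 42 = 185.
Total exposure: 7 + 2 + 1 + 3 + 4 + 2 + 6 + 7 + 3 + 7 = 42 months.
Gamma(α, β) with Poisson data over total exposure Σt gives posterior Gamma(α+Σx, β+Σt) = Gamma(194, 51).
Posterior mode = (α'−1)/β' = 193/51.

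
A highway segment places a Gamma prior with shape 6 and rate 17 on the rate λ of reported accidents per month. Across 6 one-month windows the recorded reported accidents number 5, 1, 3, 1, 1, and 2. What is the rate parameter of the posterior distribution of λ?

23

Total count: 5 + 1 + 3 + 1 + 1 + 2 = 13.
Total exposure: 6 months.
The Gamma prior is conjugate for the Poisson rate, so λ | data ~ Gamma(6+13, 17+6) = Gamma(19, 23).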